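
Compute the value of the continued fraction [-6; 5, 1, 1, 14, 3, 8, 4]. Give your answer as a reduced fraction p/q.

-98005/16843

Build up convergents one term at a time:
a_0 = -6: -6/1
a_1 = 5: -29/5
a_2 = 1: -35/6
a_3 = 1: -64/11
a_4 = 14: -931/160
a_5 = 3: -2857/491
a_6 = 8: -23787/4088
a_7 = 4: -98005/16843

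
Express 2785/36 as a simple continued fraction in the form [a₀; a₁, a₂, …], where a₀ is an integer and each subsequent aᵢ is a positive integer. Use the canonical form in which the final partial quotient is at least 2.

[77; 2, 1, 3, 3]

2785 ÷ 36 → quotient 77, remainder 13
36 ÷ 13 → quotient 2, remainder 10
13 ÷ 10 → quotient 1, remainder 3
10 ÷ 3 → quotient 3, remainder 1
3 ÷ 1 → quotient 3, remainder 0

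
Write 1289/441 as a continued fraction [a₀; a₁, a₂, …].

[2; 1, 11, 1, 33]

1289 ÷ 441 → quotient 2, remainder 407
441 ÷ 407 → quotient 1, remainder 34
407 ÷ 34 → quotient 11, remainder 33
34 ÷ 33 → quotient 1, remainder 1
33 ÷ 1 → quotient 33, remainder 0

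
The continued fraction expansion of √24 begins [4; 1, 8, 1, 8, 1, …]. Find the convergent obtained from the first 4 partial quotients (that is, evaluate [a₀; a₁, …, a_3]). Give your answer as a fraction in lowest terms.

Start with 1.
8 + 1/(1/1) = 8 + 1/1 = 9/1
1 + 1/(9/1) = 1 + 1/9 = 10/9
4 + 1/(10/9) = 4 + 9/10 = 49/10

49/10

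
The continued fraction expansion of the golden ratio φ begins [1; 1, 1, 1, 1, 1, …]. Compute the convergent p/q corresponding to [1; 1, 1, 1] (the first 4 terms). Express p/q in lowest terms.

5/3

Compute successive convergents:
a_0 = 1: 1/1
a_1 = 1: 2/1
a_2 = 1: 3/2
a_3 = 1: 5/3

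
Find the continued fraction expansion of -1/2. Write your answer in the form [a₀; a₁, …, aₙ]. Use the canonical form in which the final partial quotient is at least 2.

-1 = -1·2 + 1, so a_0 = -1
2 = 2·1 + 0, so a_1 = 2

[-1; 2]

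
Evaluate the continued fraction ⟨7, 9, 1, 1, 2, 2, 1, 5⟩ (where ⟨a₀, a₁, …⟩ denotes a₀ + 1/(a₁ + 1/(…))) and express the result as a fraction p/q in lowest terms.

a_0 = 7: 7/1
a_1 = 9: 64/9
a_2 = 1: 71/10
a_3 = 1: 135/19
a_4 = 2: 341/48
a_5 = 2: 817/115
a_6 = 1: 1158/163
a_7 = 5: 6607/930

6607/930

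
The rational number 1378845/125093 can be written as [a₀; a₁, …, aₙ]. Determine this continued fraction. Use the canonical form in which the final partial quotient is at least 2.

[11; 44, 3, 19, 1, 2, 7, 2]

⌊1378845/125093⌋ = 11, remainder 2822
⌊125093/2822⌋ = 44, remainder 925
⌊2822/925⌋ = 3, remainder 47
⌊925/47⌋ = 19, remainder 32
⌊47/32⌋ = 1, remainder 15
⌊32/15⌋ = 2, remainder 2
⌊15/2⌋ = 7, remainder 1
⌊2/1⌋ = 2, remainder 0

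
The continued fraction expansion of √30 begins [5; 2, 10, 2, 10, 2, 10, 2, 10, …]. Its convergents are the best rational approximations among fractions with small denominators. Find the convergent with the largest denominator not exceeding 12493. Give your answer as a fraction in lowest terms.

a_0 = 5: 5/1  (≤ bound)
a_1 = 2: 11/2  (≤ bound)
a_2 = 10: 115/21  (≤ bound)
a_3 = 2: 241/44  (≤ bound)
a_4 = 10: 2525/461  (≤ bound)
a_5 = 2: 5291/966  (≤ bound)
a_6 = 10: 55435/10121  (≤ bound)
a_7 = 2: 116161/21208  (> 12493, stop)

55435/10121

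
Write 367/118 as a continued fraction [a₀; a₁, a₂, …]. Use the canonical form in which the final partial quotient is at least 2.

[3; 9, 13]

367 = 3·118 + 13, so a_0 = 3
118 = 9·13 + 1, so a_1 = 9
13 = 13·1 + 0, so a_2 = 13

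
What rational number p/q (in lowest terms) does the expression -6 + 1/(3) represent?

-17/3

Collapse the nested fraction from the inside out:
Start with 3.
-6 + 1/(3/1) = -6 + 1/3 = -17/3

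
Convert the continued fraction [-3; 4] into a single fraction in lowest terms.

-11/4

Compute successive convergents:
a_0 = -3: -3/1
a_1 = 4: -11/4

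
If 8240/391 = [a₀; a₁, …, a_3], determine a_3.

Run the Euclidean algorithm, recording each quotient:
8240 ÷ 391 → quotient 21, remainder 29
391 ÷ 29 → quotient 13, remainder 14
29 ÷ 14 → quotient 2, remainder 1
14 ÷ 1 → quotient 14, remainder 0

14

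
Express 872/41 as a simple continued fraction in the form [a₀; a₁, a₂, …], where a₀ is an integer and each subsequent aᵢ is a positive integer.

[21; 3, 1, 2, 1, 2]

872 ÷ 41 → quotient 21, remainder 11
41 ÷ 11 → quotient 3, remainder 8
11 ÷ 8 → quotient 1, remainder 3
8 ÷ 3 → quotient 2, remainder 2
3 ÷ 2 → quotient 1, remainder 1
2 ÷ 1 → quotient 2, remainder 0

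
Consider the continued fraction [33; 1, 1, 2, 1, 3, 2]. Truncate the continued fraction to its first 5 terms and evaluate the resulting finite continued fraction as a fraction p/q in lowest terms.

a_0 = 33: 33/1
a_1 = 1: 34/1
a_2 = 1: 67/2
a_3 = 2: 168/5
a_4 = 1: 235/7

235/7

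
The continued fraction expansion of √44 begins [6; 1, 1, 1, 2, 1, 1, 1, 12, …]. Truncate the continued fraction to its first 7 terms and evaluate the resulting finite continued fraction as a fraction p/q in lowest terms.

126/19

Work from the innermost term outward:
Start with 1.
1 + 1/(1/1) = 1 + 1/1 = 2/1
2 + 1/(2/1) = 2 + 1/2 = 5/2
1 + 1/(5/2) = 1 + 2/5 = 7/5
1 + 1/(7/5) = 1 + 5/7 = 12/7
1 + 1/(12/7) = 1 + 7/12 = 19/12
6 + 1/(19/12) = 6 + 12/19 = 126/19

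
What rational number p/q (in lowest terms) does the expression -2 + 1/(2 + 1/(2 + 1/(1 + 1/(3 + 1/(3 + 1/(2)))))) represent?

-309/196

Work from the innermost term outward:
Start with 2.
3 + 1/(2/1) = 3 + 1/2 = 7/2
3 + 1/(7/2) = 3 + 2/7 = 23/7
1 + 1/(23/7) = 1 + 7/23 = 30/23
2 + 1/(30/23) = 2 + 23/30 = 83/30
2 + 1/(83/30) = 2 + 30/83 = 196/83
-2 + 1/(196/83) = -2 + 83/196 = -309/196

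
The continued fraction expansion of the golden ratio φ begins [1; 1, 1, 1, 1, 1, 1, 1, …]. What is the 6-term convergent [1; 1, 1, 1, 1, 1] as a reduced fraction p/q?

Collapse the nested fraction from the inside out:
Start with 1.
1 + 1/(1/1) = 1 + 1/1 = 2/1
1 + 1/(2/1) = 1 + 1/2 = 3/2
1 + 1/(3/2) = 1 + 2/3 = 5/3
1 + 1/(5/3) = 1 + 3/5 = 8/5
1 + 1/(8/5) = 1 + 5/8 = 13/8

13/8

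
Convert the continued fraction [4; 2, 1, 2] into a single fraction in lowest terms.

a_0 = 4: 4/1
a_1 = 2: 9/2
a_2 = 1: 13/3
a_3 = 2: 35/8

35/8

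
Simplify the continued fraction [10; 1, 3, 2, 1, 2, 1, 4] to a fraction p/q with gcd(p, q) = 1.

Compute successive convergents:
a_0 = 10: 10/1
a_1 = 1: 11/1
a_2 = 3: 43/4
a_3 = 2: 97/9
a_4 = 1: 140/13
a_5 = 2: 377/35
a_6 = 1: 517/48
a_7 = 4: 2445/227

2445/227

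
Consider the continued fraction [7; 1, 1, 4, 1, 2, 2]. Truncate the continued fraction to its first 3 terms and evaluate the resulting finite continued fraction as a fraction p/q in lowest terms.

15/2

Start with 1.
1 + 1/(1/1) = 1 + 1/1 = 2/1
7 + 1/(2/1) = 7 + 1/2 = 15/2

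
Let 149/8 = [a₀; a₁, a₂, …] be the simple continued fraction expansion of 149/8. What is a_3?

1

⌊149/8⌋ = 18, remainder 5
⌊8/5⌋ = 1, remainder 3
⌊5/3⌋ = 1, remainder 2
⌊3/2⌋ = 1, remainder 1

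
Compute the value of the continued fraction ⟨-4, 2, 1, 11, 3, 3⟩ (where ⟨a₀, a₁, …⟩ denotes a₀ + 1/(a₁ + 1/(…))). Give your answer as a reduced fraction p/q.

Collapse the nested fraction from the inside out:
Start with 3.
3 + 1/(3/1) = 3 + 1/3 = 10/3
11 + 1/(10/3) = 11 + 3/10 = 113/10
1 + 1/(113/10) = 1 + 10/113 = 123/113
2 + 1/(123/113) = 2 + 113/123 = 359/123
-4 + 1/(359/123) = -4 + 123/359 = -1313/359

-1313/359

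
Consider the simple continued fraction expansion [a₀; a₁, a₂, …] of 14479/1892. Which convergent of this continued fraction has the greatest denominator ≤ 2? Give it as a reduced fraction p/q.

15/2

List convergents until the denominator exceeds the bound:
a_0 = 7: 7/1  (≤ bound)
a_1 = 1: 8/1  (≤ bound)
a_2 = 1: 15/2  (≤ bound)
a_3 = 1: 23/3  (> 2, stop)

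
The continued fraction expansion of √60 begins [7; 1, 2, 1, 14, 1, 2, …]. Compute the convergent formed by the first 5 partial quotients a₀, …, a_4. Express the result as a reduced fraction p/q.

Collapse the nested fraction from the inside out:
Start with 14.
1 + 1/(14/1) = 1 + 1/14 = 15/14
2 + 1/(15/14) = 2 + 14/15 = 44/15
1 + 1/(44/15) = 1 + 15/44 = 59/44
7 + 1/(59/44) = 7 + 44/59 = 457/59

457/59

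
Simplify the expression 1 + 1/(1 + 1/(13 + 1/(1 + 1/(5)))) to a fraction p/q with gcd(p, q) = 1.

172/89

a_0 = 1: 1/1
a_1 = 1: 2/1
a_2 = 13: 27/14
a_3 = 1: 29/15
a_4 = 5: 172/89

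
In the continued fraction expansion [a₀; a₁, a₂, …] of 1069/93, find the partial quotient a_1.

2

1069 = 11·93 + 46, so a_0 = 11
93 = 2·46 + 1, so a_1 = 2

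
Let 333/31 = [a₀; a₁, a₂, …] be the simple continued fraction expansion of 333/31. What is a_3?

⌊333/31⌋ = 10, remainder 23
⌊31/23⌋ = 1, remainder 8
⌊23/8⌋ = 2, remainder 7
⌊8/7⌋ = 1, remainder 1

1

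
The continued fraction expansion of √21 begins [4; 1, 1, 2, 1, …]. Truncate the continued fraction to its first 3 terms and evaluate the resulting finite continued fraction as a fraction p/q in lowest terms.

9/2

Starting at the tail and folding back:
Start with 1.
1 + 1/(1/1) = 1 + 1/1 = 2/1
4 + 1/(2/1) = 4 + 1/2 = 9/2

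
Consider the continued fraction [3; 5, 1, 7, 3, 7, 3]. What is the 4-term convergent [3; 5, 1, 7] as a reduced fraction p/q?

149/47

a_0 = 3: 3/1
a_1 = 5: 16/5
a_2 = 1: 19/6
a_3 = 7: 149/47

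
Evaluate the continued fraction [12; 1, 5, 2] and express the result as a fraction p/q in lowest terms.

167/13

Starting at the tail and folding back:
Start with 2.
5 + 1/(2/1) = 5 + 1/2 = 11/2
1 + 1/(11/2) = 1 + 2/11 = 13/11
12 + 1/(13/11) = 12 + 11/13 = 167/13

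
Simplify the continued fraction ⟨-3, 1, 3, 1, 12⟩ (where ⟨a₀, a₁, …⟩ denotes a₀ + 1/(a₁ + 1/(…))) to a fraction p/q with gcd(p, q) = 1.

Collapse the nested fraction from the inside out:
Start with 12.
1 + 1/(12/1) = 1 + 1/12 = 13/12
3 + 1/(13/12) = 3 + 12/13 = 51/13
1 + 1/(51/13) = 1 + 13/51 = 64/51
-3 + 1/(64/51) = -3 + 51/64 = -141/64

-141/64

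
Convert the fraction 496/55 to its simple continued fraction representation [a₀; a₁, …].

496 ÷ 55 → quotient 9, remainder 1
55 ÷ 1 → quotient 55, remainder 0

[9; 55]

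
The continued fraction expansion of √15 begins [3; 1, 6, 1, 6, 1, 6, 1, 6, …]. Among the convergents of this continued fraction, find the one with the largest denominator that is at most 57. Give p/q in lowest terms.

213/55

List convergents until the denominator exceeds the bound:
a_0 = 3: 3/1  (≤ bound)
a_1 = 1: 4/1  (≤ bound)
a_2 = 6: 27/7  (≤ bound)
a_3 = 1: 31/8  (≤ bound)
a_4 = 6: 213/55  (≤ bound)
a_5 = 1: 244/63  (> 57, stop)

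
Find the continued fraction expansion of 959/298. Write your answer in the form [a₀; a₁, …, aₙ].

[3; 4, 1, 1, 2, 2, 5]

⌊959/298⌋ = 3, remainder 65
⌊298/65⌋ = 4, remainder 38
⌊65/38⌋ = 1, remainder 27
⌊38/27⌋ = 1, remainder 11
⌊27/11⌋ = 2, remainder 5
⌊11/5⌋ = 2, remainder 1
⌊5/1⌋ = 5, remainder 0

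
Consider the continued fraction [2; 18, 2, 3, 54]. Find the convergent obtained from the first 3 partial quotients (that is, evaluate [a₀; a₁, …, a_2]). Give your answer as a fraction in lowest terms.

76/37

Work from the innermost term outward:
Start with 2.
18 + 1/(2/1) = 18 + 1/2 = 37/2
2 + 1/(37/2) = 2 + 2/37 = 76/37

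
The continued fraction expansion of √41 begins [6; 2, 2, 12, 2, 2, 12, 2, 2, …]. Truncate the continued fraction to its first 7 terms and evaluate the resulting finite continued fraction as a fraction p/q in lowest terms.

25414/3969

Start with 12.
2 + 1/(12/1) = 2 + 1/12 = 25/12
2 + 1/(25/12) = 2 + 12/25 = 62/25
12 + 1/(62/25) = 12 + 25/62 = 769/62
2 + 1/(769/62) = 2 + 62/769 = 1600/769
2 + 1/(1600/769) = 2 + 769/1600 = 3969/1600
6 + 1/(3969/1600) = 6 + 1600/3969 = 25414/3969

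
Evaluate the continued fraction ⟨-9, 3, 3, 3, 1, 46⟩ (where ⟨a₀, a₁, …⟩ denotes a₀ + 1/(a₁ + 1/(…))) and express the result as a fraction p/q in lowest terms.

a_0 = -9: -9/1
a_1 = 3: -26/3
a_2 = 3: -87/10
a_3 = 3: -287/33
a_4 = 1: -374/43
a_5 = 46: -17491/2011

-17491/2011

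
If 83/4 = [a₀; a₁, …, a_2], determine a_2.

3

Repeatedly divide and take the remainder:
83 ÷ 4 → quotient 20, remainder 3
4 ÷ 3 → quotient 1, remainder 1
3 ÷ 1 → quotient 3, remainder 0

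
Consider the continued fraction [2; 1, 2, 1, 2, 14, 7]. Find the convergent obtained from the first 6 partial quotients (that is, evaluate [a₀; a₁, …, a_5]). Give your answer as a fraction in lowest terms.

a_0 = 2: 2/1
a_1 = 1: 3/1
a_2 = 2: 8/3
a_3 = 1: 11/4
a_4 = 2: 30/11
a_5 = 14: 431/158

431/158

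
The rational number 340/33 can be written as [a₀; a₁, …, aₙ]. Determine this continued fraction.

[10; 3, 3, 3]

⌊340/33⌋ = 10, remainder 10
⌊33/10⌋ = 3, remainder 3
⌊10/3⌋ = 3, remainder 1
⌊3/1⌋ = 3, remainder 0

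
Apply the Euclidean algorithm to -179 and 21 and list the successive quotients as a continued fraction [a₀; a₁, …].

-179 ÷ 21 → quotient -9, remainder 10
21 ÷ 10 → quotient 2, remainder 1
10 ÷ 1 → quotient 10, remainder 0

[-9; 2, 10]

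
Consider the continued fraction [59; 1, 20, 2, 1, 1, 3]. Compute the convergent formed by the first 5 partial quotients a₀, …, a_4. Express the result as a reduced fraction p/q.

Work from the innermost term outward:
Start with 1.
2 + 1/(1/1) = 2 + 1/1 = 3/1
20 + 1/(3/1) = 20 + 1/3 = 61/3
1 + 1/(61/3) = 1 + 3/61 = 64/61
59 + 1/(64/61) = 59 + 61/64 = 3837/64

3837/64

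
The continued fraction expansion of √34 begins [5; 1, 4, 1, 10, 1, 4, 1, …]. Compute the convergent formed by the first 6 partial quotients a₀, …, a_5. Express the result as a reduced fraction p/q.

414/71

Compute successive convergents:
a_0 = 5: 5/1
a_1 = 1: 6/1
a_2 = 4: 29/5
a_3 = 1: 35/6
a_4 = 10: 379/65
a_5 = 1: 414/71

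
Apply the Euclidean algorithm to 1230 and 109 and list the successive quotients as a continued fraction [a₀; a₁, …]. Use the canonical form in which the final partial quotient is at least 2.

[11; 3, 1, 1, 15]

1230 ÷ 109 → quotient 11, remainder 31
109 ÷ 31 → quotient 3, remainder 16
31 ÷ 16 → quotient 1, remainder 15
16 ÷ 15 → quotient 1, remainder 1
15 ÷ 1 → quotient 15, remainder 0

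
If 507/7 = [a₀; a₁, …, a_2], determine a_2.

3

⌊507/7⌋ = 72, remainder 3
⌊7/3⌋ = 2, remainder 1
⌊3/1⌋ = 3, remainder 0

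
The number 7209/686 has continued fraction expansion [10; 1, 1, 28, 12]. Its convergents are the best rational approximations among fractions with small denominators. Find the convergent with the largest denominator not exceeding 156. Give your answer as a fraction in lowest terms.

a_0 = 10: 10/1  (≤ bound)
a_1 = 1: 11/1  (≤ bound)
a_2 = 1: 21/2  (≤ bound)
a_3 = 28: 599/57  (≤ bound)
a_4 = 12: 7209/686  (> 156, stop)

599/57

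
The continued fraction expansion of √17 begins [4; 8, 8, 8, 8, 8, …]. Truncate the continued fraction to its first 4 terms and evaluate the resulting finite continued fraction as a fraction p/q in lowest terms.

2177/528

Start with 8.
8 + 1/(8/1) = 8 + 1/8 = 65/8
8 + 1/(65/8) = 8 + 8/65 = 528/65
4 + 1/(528/65) = 4 + 65/528 = 2177/528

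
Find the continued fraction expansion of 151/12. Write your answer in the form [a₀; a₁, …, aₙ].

Run the Euclidean algorithm, recording each quotient:
151 ÷ 12 → quotient 12, remainder 7
12 ÷ 7 → quotient 1, remainder 5
7 ÷ 5 → quotient 1, remainder 2
5 ÷ 2 → quotient 2, remainder 1
2 ÷ 1 → quotient 2, remainder 0

[12; 1, 1, 2, 2]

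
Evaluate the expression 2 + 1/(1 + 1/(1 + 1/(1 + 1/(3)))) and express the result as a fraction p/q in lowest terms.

29/11

Work from the innermost term outward:
Start with 3.
1 + 1/(3/1) = 1 + 1/3 = 4/3
1 + 1/(4/3) = 1 + 3/4 = 7/4
1 + 1/(7/4) = 1 + 4/7 = 11/7
2 + 1/(11/7) = 2 + 7/11 = 29/11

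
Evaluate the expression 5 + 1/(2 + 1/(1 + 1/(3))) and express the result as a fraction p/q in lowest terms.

a_0 = 5: 5/1
a_1 = 2: 11/2
a_2 = 1: 16/3
a_3 = 3: 59/11

59/11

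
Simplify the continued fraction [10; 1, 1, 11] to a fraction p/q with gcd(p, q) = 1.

242/23

a_0 = 10: 10/1
a_1 = 1: 11/1
a_2 = 1: 21/2
a_3 = 11: 242/23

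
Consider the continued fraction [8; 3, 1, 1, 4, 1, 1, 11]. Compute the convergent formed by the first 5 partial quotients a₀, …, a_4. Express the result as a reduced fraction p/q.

Start with 4.
1 + 1/(4/1) = 1 + 1/4 = 5/4
1 + 1/(5/4) = 1 + 4/5 = 9/5
3 + 1/(9/5) = 3 + 5/9 = 32/9
8 + 1/(32/9) = 8 + 9/32 = 265/32

265/32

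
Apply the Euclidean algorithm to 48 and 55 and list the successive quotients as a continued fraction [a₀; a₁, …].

48 = 0·55 + 48, so a_0 = 0
55 = 1·48 + 7, so a_1 = 1
48 = 6·7 + 6, so a_2 = 6
7 = 1·6 + 1, so a_3 = 1
6 = 6·1 + 0, so a_4 = 6

[0; 1, 6, 1, 6]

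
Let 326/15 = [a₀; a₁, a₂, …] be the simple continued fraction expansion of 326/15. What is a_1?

326 = 21·15 + 11, so a_0 = 21
15 = 1·11 + 4, so a_1 = 1

1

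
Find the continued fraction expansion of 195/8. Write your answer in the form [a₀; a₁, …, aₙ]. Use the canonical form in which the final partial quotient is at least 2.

Repeatedly divide and take the remainder:
195 = 24·8 + 3, so a_0 = 24
8 = 2·3 + 2, so a_1 = 2
3 = 1·2 + 1, so a_2 = 1
2 = 2·1 + 0, so a_3 = 2

[24; 2, 1, 2]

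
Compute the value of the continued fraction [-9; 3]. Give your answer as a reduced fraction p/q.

-26/3

Start with 3.
-9 + 1/(3/1) = -9 + 1/3 = -26/3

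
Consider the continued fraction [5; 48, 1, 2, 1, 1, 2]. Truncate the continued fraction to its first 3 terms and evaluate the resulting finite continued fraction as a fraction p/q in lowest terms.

246/49

Work from the innermost term outward:
Start with 1.
48 + 1/(1/1) = 48 + 1/1 = 49/1
5 + 1/(49/1) = 5 + 1/49 = 246/49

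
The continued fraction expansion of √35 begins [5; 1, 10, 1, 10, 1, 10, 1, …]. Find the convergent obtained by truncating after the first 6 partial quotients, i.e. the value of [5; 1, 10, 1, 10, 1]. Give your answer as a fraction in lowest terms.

846/143

Start with 1.
10 + 1/(1/1) = 10 + 1/1 = 11/1
1 + 1/(11/1) = 1 + 1/11 = 12/11
10 + 1/(12/11) = 10 + 11/12 = 131/12
1 + 1/(131/12) = 1 + 12/131 = 143/131
5 + 1/(143/131) = 5 + 131/143 = 846/143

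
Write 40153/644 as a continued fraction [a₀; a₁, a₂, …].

40153 ÷ 644 → quotient 62, remainder 225
644 ÷ 225 → quotient 2, remainder 194
225 ÷ 194 → quotient 1, remainder 31
194 ÷ 31 → quotient 6, remainder 8
31 ÷ 8 → quotient 3, remainder 7
8 ÷ 7 → quotient 1, remainder 1
7 ÷ 1 → quotient 7, remainder 0

[62; 2, 1, 6, 3, 1, 7]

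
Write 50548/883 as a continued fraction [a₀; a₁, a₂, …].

Run the Euclidean algorithm, recording each quotient:
50548 ÷ 883 → quotient 57, remainder 217
883 ÷ 217 → quotient 4, remainder 15
217 ÷ 15 → quotient 14, remainder 7
15 ÷ 7 → quotient 2, remainder 1
7 ÷ 1 → quotient 7, remainder 0

[57; 4, 14, 2, 7]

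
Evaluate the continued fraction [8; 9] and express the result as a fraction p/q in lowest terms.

73/9

Start with 9.
8 + 1/(9/1) = 8 + 1/9 = 73/9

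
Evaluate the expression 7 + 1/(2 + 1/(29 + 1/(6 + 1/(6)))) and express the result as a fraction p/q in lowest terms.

Start with 6.
6 + 1/(6/1) = 6 + 1/6 = 37/6
29 + 1/(37/6) = 29 + 6/37 = 1079/37
2 + 1/(1079/37) = 2 + 37/1079 = 2195/1079
7 + 1/(2195/1079) = 7 + 1079/2195 = 16444/2195

16444/2195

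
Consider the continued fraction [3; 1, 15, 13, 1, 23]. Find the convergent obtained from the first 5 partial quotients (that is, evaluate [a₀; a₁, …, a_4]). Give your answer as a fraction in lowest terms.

886/225

Start with 1.
13 + 1/(1/1) = 13 + 1/1 = 14/1
15 + 1/(14/1) = 15 + 1/14 = 211/14
1 + 1/(211/14) = 1 + 14/211 = 225/211
3 + 1/(225/211) = 3 + 211/225 = 886/225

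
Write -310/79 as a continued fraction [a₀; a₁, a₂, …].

[-4; 13, 6]

Apply division with remainder until the remainder is 0:
-310 = -4·79 + 6, so a_0 = -4
79 = 13·6 + 1, so a_1 = 13
6 = 6·1 + 0, so a_2 = 6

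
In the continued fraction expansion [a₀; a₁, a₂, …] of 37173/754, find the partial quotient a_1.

3

Repeatedly divide and take the remainder:
⌊37173/754⌋ = 49, remainder 227
⌊754/227⌋ = 3, remainder 73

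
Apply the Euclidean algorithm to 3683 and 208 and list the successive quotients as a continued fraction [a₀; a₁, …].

[17; 1, 2, 2, 2, 3, 1, 2]

⌊3683/208⌋ = 17, remainder 147
⌊208/147⌋ = 1, remainder 61
⌊147/61⌋ = 2, remainder 25
⌊61/25⌋ = 2, remainder 11
⌊25/11⌋ = 2, remainder 3
⌊11/3⌋ = 3, remainder 2
⌊3/2⌋ = 1, remainder 1
⌊2/1⌋ = 2, remainder 0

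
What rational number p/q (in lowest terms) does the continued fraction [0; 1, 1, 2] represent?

Start with 2.
1 + 1/(2/1) = 1 + 1/2 = 3/2
1 + 1/(3/2) = 1 + 2/3 = 5/3
0 + 1/(5/3) = 0 + 3/5 = 3/5

3/5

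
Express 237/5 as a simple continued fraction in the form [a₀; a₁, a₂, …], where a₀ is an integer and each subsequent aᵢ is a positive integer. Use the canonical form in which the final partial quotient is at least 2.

[47; 2, 2]

⌊237/5⌋ = 47, remainder 2
⌊5/2⌋ = 2, remainder 1
⌊2/1⌋ = 2, remainder 0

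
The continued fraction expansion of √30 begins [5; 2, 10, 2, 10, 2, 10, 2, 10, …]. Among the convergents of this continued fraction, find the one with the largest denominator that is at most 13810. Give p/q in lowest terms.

55435/10121

a_0 = 5: 5/1  (≤ bound)
a_1 = 2: 11/2  (≤ bound)
a_2 = 10: 115/21  (≤ bound)
a_3 = 2: 241/44  (≤ bound)
a_4 = 10: 2525/461  (≤ bound)
a_5 = 2: 5291/966  (≤ bound)
a_6 = 10: 55435/10121  (≤ bound)
a_7 = 2: 116161/21208  (> 13810, stop)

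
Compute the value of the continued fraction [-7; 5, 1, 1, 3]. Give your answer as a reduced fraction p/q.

-266/39

Start with 3.
1 + 1/(3/1) = 1 + 1/3 = 4/3
1 + 1/(4/3) = 1 + 3/4 = 7/4
5 + 1/(7/4) = 5 + 4/7 = 39/7
-7 + 1/(39/7) = -7 + 7/39 = -266/39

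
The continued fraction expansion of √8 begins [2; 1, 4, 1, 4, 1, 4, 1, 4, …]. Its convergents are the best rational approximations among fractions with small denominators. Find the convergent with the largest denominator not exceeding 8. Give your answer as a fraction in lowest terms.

List convergents until the denominator exceeds the bound:
a_0 = 2: 2/1  (≤ bound)
a_1 = 1: 3/1  (≤ bound)
a_2 = 4: 14/5  (≤ bound)
a_3 = 1: 17/6  (≤ bound)
a_4 = 4: 82/29  (> 8, stop)

17/6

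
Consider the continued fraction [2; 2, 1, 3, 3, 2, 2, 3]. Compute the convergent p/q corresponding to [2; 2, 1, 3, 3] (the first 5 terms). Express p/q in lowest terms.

Collapse the nested fraction from the inside out:
Start with 3.
3 + 1/(3/1) = 3 + 1/3 = 10/3
1 + 1/(10/3) = 1 + 3/10 = 13/10
2 + 1/(13/10) = 2 + 10/13 = 36/13
2 + 1/(36/13) = 2 + 13/36 = 85/36

85/36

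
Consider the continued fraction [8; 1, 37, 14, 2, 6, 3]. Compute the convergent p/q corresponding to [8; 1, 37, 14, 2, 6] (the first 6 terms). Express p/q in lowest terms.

64225/7157

a_0 = 8: 8/1
a_1 = 1: 9/1
a_2 = 37: 341/38
a_3 = 14: 4783/533
a_4 = 2: 9907/1104
a_5 = 6: 64225/7157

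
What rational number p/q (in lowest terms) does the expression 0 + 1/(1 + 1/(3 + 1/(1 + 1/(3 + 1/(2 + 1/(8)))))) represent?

287/363

Build up convergents one term at a time:
a_0 = 0: 0/1
a_1 = 1: 1/1
a_2 = 3: 3/4
a_3 = 1: 4/5
a_4 = 3: 15/19
a_5 = 2: 34/43
a_6 = 8: 287/363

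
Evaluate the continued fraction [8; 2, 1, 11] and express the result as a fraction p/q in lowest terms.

Start with 11.
1 + 1/(11/1) = 1 + 1/11 = 12/11
2 + 1/(12/11) = 2 + 11/12 = 35/12
8 + 1/(35/12) = 8 + 12/35 = 292/35

292/35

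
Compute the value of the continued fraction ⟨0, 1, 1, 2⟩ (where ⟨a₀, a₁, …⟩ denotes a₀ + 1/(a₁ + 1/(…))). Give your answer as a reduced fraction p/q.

3/5

a_0 = 0: 0/1
a_1 = 1: 1/1
a_2 = 1: 1/2
a_3 = 2: 3/5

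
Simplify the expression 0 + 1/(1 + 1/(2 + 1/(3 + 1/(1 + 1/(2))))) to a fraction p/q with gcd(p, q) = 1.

25/36

Starting at the tail and folding back:
Start with 2.
1 + 1/(2/1) = 1 + 1/2 = 3/2
3 + 1/(3/2) = 3 + 2/3 = 11/3
2 + 1/(11/3) = 2 + 3/11 = 25/11
1 + 1/(25/11) = 1 + 11/25 = 36/25
0 + 1/(36/25) = 0 + 25/36 = 25/36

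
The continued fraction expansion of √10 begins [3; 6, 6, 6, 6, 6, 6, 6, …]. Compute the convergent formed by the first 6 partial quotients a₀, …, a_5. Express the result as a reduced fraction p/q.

27379/8658

a_0 = 3: 3/1
a_1 = 6: 19/6
a_2 = 6: 117/37
a_3 = 6: 721/228
a_4 = 6: 4443/1405
a_5 = 6: 27379/8658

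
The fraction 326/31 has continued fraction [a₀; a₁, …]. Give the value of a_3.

15

326 ÷ 31 → quotient 10, remainder 16
31 ÷ 16 → quotient 1, remainder 15
16 ÷ 15 → quotient 1, remainder 1
15 ÷ 1 → quotient 15, remainder 0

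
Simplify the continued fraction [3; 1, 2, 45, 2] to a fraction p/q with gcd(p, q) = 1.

Starting at the tail and folding back:
Start with 2.
45 + 1/(2/1) = 45 + 1/2 = 91/2
2 + 1/(91/2) = 2 + 2/91 = 184/91
1 + 1/(184/91) = 1 + 91/184 = 275/184
3 + 1/(275/184) = 3 + 184/275 = 1009/275

1009/275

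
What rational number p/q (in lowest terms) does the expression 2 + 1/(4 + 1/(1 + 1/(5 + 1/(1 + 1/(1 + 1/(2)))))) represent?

353/160

Start with 2.
1 + 1/(2/1) = 1 + 1/2 = 3/2
1 + 1/(3/2) = 1 + 2/3 = 5/3
5 + 1/(5/3) = 5 + 3/5 = 28/5
1 + 1/(28/5) = 1 + 5/28 = 33/28
4 + 1/(33/28) = 4 + 28/33 = 160/33
2 + 1/(160/33) = 2 + 33/160 = 353/160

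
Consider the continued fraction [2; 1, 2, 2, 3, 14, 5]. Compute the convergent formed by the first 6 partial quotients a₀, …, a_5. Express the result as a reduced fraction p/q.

Compute successive convergents:
a_0 = 2: 2/1
a_1 = 1: 3/1
a_2 = 2: 8/3
a_3 = 2: 19/7
a_4 = 3: 65/24
a_5 = 14: 929/343

929/343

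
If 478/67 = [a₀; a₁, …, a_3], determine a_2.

2

⌊478/67⌋ = 7, remainder 9
⌊67/9⌋ = 7, remainder 4
⌊9/4⌋ = 2, remainder 1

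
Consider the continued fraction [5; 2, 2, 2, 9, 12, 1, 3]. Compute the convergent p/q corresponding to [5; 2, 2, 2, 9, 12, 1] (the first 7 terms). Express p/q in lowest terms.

8021/1481

Collapse the nested fraction from the inside out:
Start with 1.
12 + 1/(1/1) = 12 + 1/1 = 13/1
9 + 1/(13/1) = 9 + 1/13 = 118/13
2 + 1/(118/13) = 2 + 13/118 = 249/118
2 + 1/(249/118) = 2 + 118/249 = 616/249
2 + 1/(616/249) = 2 + 249/616 = 1481/616
5 + 1/(1481/616) = 5 + 616/1481 = 8021/1481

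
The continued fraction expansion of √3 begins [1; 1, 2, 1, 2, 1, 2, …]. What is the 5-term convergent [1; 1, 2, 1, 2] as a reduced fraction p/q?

19/11

Start with 2.
1 + 1/(2/1) = 1 + 1/2 = 3/2
2 + 1/(3/2) = 2 + 2/3 = 8/3
1 + 1/(8/3) = 1 + 3/8 = 11/8
1 + 1/(11/8) = 1 + 8/11 = 19/11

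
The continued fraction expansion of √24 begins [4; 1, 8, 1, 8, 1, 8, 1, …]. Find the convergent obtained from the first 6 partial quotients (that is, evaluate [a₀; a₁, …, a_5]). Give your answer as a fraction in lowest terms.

485/99

Compute successive convergents:
a_0 = 4: 4/1
a_1 = 1: 5/1
a_2 = 8: 44/9
a_3 = 1: 49/10
a_4 = 8: 436/89
a_5 = 1: 485/99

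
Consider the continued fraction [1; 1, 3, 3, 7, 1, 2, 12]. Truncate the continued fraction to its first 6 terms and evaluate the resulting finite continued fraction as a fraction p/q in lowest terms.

191/108

Start with 1.
7 + 1/(1/1) = 7 + 1/1 = 8/1
3 + 1/(8/1) = 3 + 1/8 = 25/8
3 + 1/(25/8) = 3 + 8/25 = 83/25
1 + 1/(83/25) = 1 + 25/83 = 108/83
1 + 1/(108/83) = 1 + 83/108 = 191/108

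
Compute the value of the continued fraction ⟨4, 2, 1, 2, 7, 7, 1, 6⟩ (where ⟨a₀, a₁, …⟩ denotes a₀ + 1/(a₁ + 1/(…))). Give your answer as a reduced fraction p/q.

Start with 6.
1 + 1/(6/1) = 1 + 1/6 = 7/6
7 + 1/(7/6) = 7 + 6/7 = 55/7
7 + 1/(55/7) = 7 + 7/55 = 392/55
2 + 1/(392/55) = 2 + 55/392 = 839/392
1 + 1/(839/392) = 1 + 392/839 = 1231/839
2 + 1/(1231/839) = 2 + 839/1231 = 3301/1231
4 + 1/(3301/1231) = 4 + 1231/3301 = 14435/3301

14435/3301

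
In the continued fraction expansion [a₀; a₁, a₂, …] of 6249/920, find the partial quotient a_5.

Apply division with remainder until the remainder is 0:
6249 ÷ 920 → quotient 6, remainder 729
920 ÷ 729 → quotient 1, remainder 191
729 ÷ 191 → quotient 3, remainder 156
191 ÷ 156 → quotient 1, remainder 35
156 ÷ 35 → quotient 4, remainder 16
35 ÷ 16 → quotient 2, remainder 3

2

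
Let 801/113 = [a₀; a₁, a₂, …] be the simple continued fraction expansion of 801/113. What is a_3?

Apply division with remainder until the remainder is 0:
801 ÷ 113 → quotient 7, remainder 10
113 ÷ 10 → quotient 11, remainder 3
10 ÷ 3 → quotient 3, remainder 1
3 ÷ 1 → quotient 3, remainder 0

3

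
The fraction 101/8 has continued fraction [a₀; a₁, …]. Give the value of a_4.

101 ÷ 8 → quotient 12, remainder 5
8 ÷ 5 → quotient 1, remainder 3
5 ÷ 3 → quotient 1, remainder 2
3 ÷ 2 → quotient 1, remainder 1
2 ÷ 1 → quotient 2, remainder 0

2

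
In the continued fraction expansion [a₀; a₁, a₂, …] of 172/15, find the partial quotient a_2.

7

Run the Euclidean algorithm, recording each quotient:
172 = 11·15 + 7, so a_0 = 11
15 = 2·7 + 1, so a_1 = 2
7 = 7·1 + 0, so a_2 = 7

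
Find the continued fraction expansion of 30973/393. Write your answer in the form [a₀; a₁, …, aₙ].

30973 ÷ 393 → quotient 78, remainder 319
393 ÷ 319 → quotient 1, remainder 74
319 ÷ 74 → quotient 4, remainder 23
74 ÷ 23 → quotient 3, remainder 5
23 ÷ 5 → quotient 4, remainder 3
5 ÷ 3 → quotient 1, remainder 2
3 ÷ 2 → quotient 1, remainder 1
2 ÷ 1 → quotient 2, remainder 0

[78; 1, 4, 3, 4, 1, 1, 2]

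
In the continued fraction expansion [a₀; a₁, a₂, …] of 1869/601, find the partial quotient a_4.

3

⌊1869/601⌋ = 3, remainder 66
⌊601/66⌋ = 9, remainder 7
⌊66/7⌋ = 9, remainder 3
⌊7/3⌋ = 2, remainder 1
⌊3/1⌋ = 3, remainder 0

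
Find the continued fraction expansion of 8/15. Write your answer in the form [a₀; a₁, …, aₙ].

⌊8/15⌋ = 0, remainder 8
⌊15/8⌋ = 1, remainder 7
⌊8/7⌋ = 1, remainder 1
⌊7/1⌋ = 7, remainder 0

[0; 1, 1, 7]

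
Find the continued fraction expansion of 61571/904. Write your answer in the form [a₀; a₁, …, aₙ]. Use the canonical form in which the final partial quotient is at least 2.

Apply division with remainder until the remainder is 0:
61571 ÷ 904 → quotient 68, remainder 99
904 ÷ 99 → quotient 9, remainder 13
99 ÷ 13 → quotient 7, remainder 8
13 ÷ 8 → quotient 1, remainder 5
8 ÷ 5 → quotient 1, remainder 3
5 ÷ 3 → quotient 1, remainder 2
3 ÷ 2 → quotient 1, remainder 1
2 ÷ 1 → quotient 2, remainder 0

[68; 9, 7, 1, 1, 1, 1, 2]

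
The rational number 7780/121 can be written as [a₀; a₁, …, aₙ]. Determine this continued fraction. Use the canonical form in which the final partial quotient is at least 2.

[64; 3, 2, 1, 3, 3]

7780 ÷ 121 → quotient 64, remainder 36
121 ÷ 36 → quotient 3, remainder 13
36 ÷ 13 → quotient 2, remainder 10
13 ÷ 10 → quotient 1, remainder 3
10 ÷ 3 → quotient 3, remainder 1
3 ÷ 1 → quotient 3, remainder 0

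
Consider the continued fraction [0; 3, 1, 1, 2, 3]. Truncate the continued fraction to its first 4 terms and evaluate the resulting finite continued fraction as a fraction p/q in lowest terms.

2/7

Start with 1.
1 + 1/(1/1) = 1 + 1/1 = 2/1
3 + 1/(2/1) = 3 + 1/2 = 7/2
0 + 1/(7/2) = 0 + 2/7 = 2/7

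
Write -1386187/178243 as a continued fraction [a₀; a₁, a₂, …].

⌊-1386187/178243⌋ = -8, remainder 39757
⌊178243/39757⌋ = 4, remainder 19215
⌊39757/19215⌋ = 2, remainder 1327
⌊19215/1327⌋ = 14, remainder 637
⌊1327/637⌋ = 2, remainder 53
⌊637/53⌋ = 12, remainder 1
⌊53/1⌋ = 53, remainder 0

[-8; 4, 2, 14, 2, 12, 53]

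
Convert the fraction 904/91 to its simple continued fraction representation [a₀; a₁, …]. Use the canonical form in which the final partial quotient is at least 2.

[9; 1, 14, 6]

904 ÷ 91 → quotient 9, remainder 85
91 ÷ 85 → quotient 1, remainder 6
85 ÷ 6 → quotient 14, remainder 1
6 ÷ 1 → quotient 6, remainder 0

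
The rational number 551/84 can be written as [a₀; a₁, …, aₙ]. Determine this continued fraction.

Repeatedly divide and take the remainder:
551 ÷ 84 → quotient 6, remainder 47
84 ÷ 47 → quotient 1, remainder 37
47 ÷ 37 → quotient 1, remainder 10
37 ÷ 10 → quotient 3, remainder 7
10 ÷ 7 → quotient 1, remainder 3
7 ÷ 3 → quotient 2, remainder 1
3 ÷ 1 → quotient 3, remainder 0

[6; 1, 1, 3, 1, 2, 3]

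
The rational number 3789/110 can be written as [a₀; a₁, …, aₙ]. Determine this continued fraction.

3789 ÷ 110 → quotient 34, remainder 49
110 ÷ 49 → quotient 2, remainder 12
49 ÷ 12 → quotient 4, remainder 1
12 ÷ 1 → quotient 12, remainder 0

[34; 2, 4, 12]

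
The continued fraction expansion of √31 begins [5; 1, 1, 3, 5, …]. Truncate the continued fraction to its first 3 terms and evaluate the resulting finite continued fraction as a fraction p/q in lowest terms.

Use the convergent recurrence hₖ = aₖ·hₖ₋₁ + hₖ₋₂ (and likewise for the denominators kₖ):
a_0 = 5: 5/1
a_1 = 1: 6/1
a_2 = 1: 11/2

11/2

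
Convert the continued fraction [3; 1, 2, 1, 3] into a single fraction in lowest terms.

Start with 3.
1 + 1/(3/1) = 1 + 1/3 = 4/3
2 + 1/(4/3) = 2 + 3/4 = 11/4
1 + 1/(11/4) = 1 + 4/11 = 15/11
3 + 1/(15/11) = 3 + 11/15 = 56/15

56/15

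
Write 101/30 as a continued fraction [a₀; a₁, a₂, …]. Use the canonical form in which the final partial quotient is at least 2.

[3; 2, 1, 2, 1, 2]

⌊101/30⌋ = 3, remainder 11
⌊30/11⌋ = 2, remainder 8
⌊11/8⌋ = 1, remainder 3
⌊8/3⌋ = 2, remainder 2
⌊3/2⌋ = 1, remainder 1
⌊2/1⌋ = 2, remainder 0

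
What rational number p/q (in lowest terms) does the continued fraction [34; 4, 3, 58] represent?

25947/758

Collapse the nested fraction from the inside out:
Start with 58.
3 + 1/(58/1) = 3 + 1/58 = 175/58
4 + 1/(175/58) = 4 + 58/175 = 758/175
34 + 1/(758/175) = 34 + 175/758 = 25947/758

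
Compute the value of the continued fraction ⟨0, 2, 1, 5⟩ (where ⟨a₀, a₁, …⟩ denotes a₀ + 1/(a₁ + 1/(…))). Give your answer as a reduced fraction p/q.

6/17

Build up convergents one term at a time:
a_0 = 0: 0/1
a_1 = 2: 1/2
a_2 = 1: 1/3
a_3 = 5: 6/17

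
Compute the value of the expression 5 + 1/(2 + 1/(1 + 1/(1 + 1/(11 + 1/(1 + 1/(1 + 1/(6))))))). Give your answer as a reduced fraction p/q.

4258/789

a_0 = 5: 5/1
a_1 = 2: 11/2
a_2 = 1: 16/3
a_3 = 1: 27/5
a_4 = 11: 313/58
a_5 = 1: 340/63
a_6 = 1: 653/121
a_7 = 6: 4258/789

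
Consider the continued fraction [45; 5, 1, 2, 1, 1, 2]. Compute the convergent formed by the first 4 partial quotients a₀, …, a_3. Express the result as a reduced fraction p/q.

768/17

Start with 2.
1 + 1/(2/1) = 1 + 1/2 = 3/2
5 + 1/(3/2) = 5 + 2/3 = 17/3
45 + 1/(17/3) = 45 + 3/17 = 768/17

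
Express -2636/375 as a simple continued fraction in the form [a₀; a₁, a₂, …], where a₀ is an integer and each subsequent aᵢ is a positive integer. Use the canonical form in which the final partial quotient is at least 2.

Run the Euclidean algorithm, recording each quotient:
-2636 = -8·375 + 364, so a_0 = -8
375 = 1·364 + 11, so a_1 = 1
364 = 33·11 + 1, so a_2 = 33
11 = 11·1 + 0, so a_3 = 11

[-8; 1, 33, 11]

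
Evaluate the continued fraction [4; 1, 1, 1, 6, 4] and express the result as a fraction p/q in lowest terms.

386/83

Starting at the tail and folding back:
Start with 4.
6 + 1/(4/1) = 6 + 1/4 = 25/4
1 + 1/(25/4) = 1 + 4/25 = 29/25
1 + 1/(29/25) = 1 + 25/29 = 54/29
1 + 1/(54/29) = 1 + 29/54 = 83/54
4 + 1/(83/54) = 4 + 54/83 = 386/83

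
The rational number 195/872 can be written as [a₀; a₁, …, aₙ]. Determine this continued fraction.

[0; 4, 2, 8, 2, 1, 3]

Repeatedly divide and take the remainder:
195 = 0·872 + 195, so a_0 = 0
872 = 4·195 + 92, so a_1 = 4
195 = 2·92 + 11, so a_2 = 2
92 = 8·11 + 4, so a_3 = 8
11 = 2·4 + 3, so a_4 = 2
4 = 1·3 + 1, so a_5 = 1
3 = 3·1 + 0, so a_6 = 3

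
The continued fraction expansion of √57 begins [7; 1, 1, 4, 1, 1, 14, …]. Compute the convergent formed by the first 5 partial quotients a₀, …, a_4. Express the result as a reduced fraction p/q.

Start with 1.
4 + 1/(1/1) = 4 + 1/1 = 5/1
1 + 1/(5/1) = 1 + 1/5 = 6/5
1 + 1/(6/5) = 1 + 5/6 = 11/6
7 + 1/(11/6) = 7 + 6/11 = 83/11

83/11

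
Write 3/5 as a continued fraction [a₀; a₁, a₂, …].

[0; 1, 1, 2]

Run the Euclidean algorithm, recording each quotient:
3 = 0·5 + 3, so a_0 = 0
5 = 1·3 + 2, so a_1 = 1
3 = 1·2 + 1, so a_2 = 1
2 = 2·1 + 0, so a_3 = 2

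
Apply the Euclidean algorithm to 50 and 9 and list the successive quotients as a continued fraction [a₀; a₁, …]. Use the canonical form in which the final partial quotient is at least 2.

[5; 1, 1, 4]

Repeatedly divide and take the remainder:
50 = 5·9 + 5, so a_0 = 5
9 = 1·5 + 4, so a_1 = 1
5 = 1·4 + 1, so a_2 = 1
4 = 4·1 + 0, so a_3 = 4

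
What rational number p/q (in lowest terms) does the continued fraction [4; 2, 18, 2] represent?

341/76

Use the convergent recurrence hₖ = aₖ·hₖ₋₁ + hₖ₋₂ (and likewise for the denominators kₖ):
a_0 = 4: 4/1
a_1 = 2: 9/2
a_2 = 18: 166/37
a_3 = 2: 341/76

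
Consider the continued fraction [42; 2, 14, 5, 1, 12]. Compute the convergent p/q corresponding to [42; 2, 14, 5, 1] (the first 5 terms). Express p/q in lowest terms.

7477/176

Start with 1.
5 + 1/(1/1) = 5 + 1/1 = 6/1
14 + 1/(6/1) = 14 + 1/6 = 85/6
2 + 1/(85/6) = 2 + 6/85 = 176/85
42 + 1/(176/85) = 42 + 85/176 = 7477/176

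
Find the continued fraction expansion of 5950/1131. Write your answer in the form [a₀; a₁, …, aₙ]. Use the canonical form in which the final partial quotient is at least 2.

[5; 3, 1, 5, 49]

Run the Euclidean algorithm, recording each quotient:
⌊5950/1131⌋ = 5, remainder 295
⌊1131/295⌋ = 3, remainder 246
⌊295/246⌋ = 1, remainder 49
⌊246/49⌋ = 5, remainder 1
⌊49/1⌋ = 49, remainder 0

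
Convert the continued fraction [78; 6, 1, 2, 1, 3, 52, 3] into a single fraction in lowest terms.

1245531/15938

Work from the innermost term outward:
Start with 3.
52 + 1/(3/1) = 52 + 1/3 = 157/3
3 + 1/(157/3) = 3 + 3/157 = 474/157
1 + 1/(474/157) = 1 + 157/474 = 631/474
2 + 1/(631/474) = 2 + 474/631 = 1736/631
1 + 1/(1736/631) = 1 + 631/1736 = 2367/1736
6 + 1/(2367/1736) = 6 + 1736/2367 = 15938/2367
78 + 1/(15938/2367) = 78 + 2367/15938 = 1245531/15938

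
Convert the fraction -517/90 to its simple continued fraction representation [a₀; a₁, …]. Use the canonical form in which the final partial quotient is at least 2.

[-6; 3, 1, 10, 2]

Run the Euclidean algorithm, recording each quotient:
⌊-517/90⌋ = -6, remainder 23
⌊90/23⌋ = 3, remainder 21
⌊23/21⌋ = 1, remainder 2
⌊21/2⌋ = 10, remainder 1
⌊2/1⌋ = 2, remainder 0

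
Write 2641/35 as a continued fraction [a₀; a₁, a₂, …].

[75; 2, 5, 3]

Repeatedly divide and take the remainder:
⌊2641/35⌋ = 75, remainder 16
⌊35/16⌋ = 2, remainder 3
⌊16/3⌋ = 5, remainder 1
⌊3/1⌋ = 3, remainder 0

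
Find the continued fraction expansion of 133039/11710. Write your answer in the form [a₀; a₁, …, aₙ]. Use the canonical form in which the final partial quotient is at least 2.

[11; 2, 1, 3, 3, 22, 1, 13]

Apply division with remainder until the remainder is 0:
133039 = 11·11710 + 4229, so a_0 = 11
11710 = 2·4229 + 3252, so a_1 = 2
4229 = 1·3252 + 977, so a_2 = 1
3252 = 3·977 + 321, so a_3 = 3
977 = 3·321 + 14, so a_4 = 3
321 = 22·14 + 13, so a_5 = 22
14 = 1·13 + 1, so a_6 = 1
13 = 13·1 + 0, so a_7 = 13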